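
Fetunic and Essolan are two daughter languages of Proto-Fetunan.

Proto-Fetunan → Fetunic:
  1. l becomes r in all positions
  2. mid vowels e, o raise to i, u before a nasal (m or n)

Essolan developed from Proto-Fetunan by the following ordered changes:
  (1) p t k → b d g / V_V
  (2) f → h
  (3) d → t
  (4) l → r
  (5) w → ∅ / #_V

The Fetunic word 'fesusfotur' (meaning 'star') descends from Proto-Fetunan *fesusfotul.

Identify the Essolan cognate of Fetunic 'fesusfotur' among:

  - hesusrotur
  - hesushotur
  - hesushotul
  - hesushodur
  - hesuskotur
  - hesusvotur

hesushotur

Essolan: *fesusfotul > fesusfodul > hesushodul > hesushotul > hesushotur  (by intervocalic voicing, unconditioned shift, unconditioned shift, unconditioned shift)
The other candidates each miss or misapply at least one Essolan change.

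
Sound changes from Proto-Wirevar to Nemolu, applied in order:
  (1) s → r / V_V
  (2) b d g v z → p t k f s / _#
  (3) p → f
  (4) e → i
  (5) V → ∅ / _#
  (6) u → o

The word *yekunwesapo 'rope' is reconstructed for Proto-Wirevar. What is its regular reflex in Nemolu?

Nemolu: start from *yekunwesapo.
  rule 1 (rhotacism): yekunwesapo → yekunwerapo
  rule 2: no change — yekunwerapo
  rule 3 (unconditioned shift): yekunwerapo → yekunwerafo
  rule 4 (vowel merger): yekunwerafo → yikunwirafo
  rule 5 (apocope): yikunwirafo → yikunwiraf
  rule 6 (vowel merger): yikunwiraf → yikonwiraf
  ⇒ Nemolu yikonwiraf

yikonwiraf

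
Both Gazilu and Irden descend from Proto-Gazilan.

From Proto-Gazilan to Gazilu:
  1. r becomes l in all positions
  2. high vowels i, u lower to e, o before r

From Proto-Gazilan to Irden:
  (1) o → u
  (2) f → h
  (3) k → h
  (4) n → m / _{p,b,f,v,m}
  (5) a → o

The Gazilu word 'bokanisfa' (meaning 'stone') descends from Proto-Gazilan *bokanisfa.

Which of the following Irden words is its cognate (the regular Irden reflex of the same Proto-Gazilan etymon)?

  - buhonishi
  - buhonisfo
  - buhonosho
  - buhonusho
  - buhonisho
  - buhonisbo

buhonisho

Irden: *bokanisfa
  bokanisfa → bukanisfa   [vowel merger]
  bukanisfa → bukanisha   [unconditioned shift]
  bukanisha → buhanisha   [unconditioned shift]
  buhanisha (rule 4 does not apply)
  buhanisha → buhonisho   [vowel merger]
  giving Irden buhonisho.
Among the options, 'buhonisho' alone shows every Irden change applied in order.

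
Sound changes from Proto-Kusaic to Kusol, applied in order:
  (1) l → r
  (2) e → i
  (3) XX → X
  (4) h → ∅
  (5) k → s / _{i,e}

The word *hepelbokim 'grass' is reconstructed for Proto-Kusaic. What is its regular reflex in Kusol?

ipirbosim

Kusol: start from *hepelbokim.
  rule 1 (unconditioned shift): hepelbokim → heperbokim
  rule 2 (vowel merger): heperbokim → hipirbokim
  rule 3: no change — hipirbokim
  rule 4 (h-loss): hipirbokim → ipirbokim
  rule 5 (palatalisation): ipirbokim → ipirbosim
  ⇒ Kusol ipirbosim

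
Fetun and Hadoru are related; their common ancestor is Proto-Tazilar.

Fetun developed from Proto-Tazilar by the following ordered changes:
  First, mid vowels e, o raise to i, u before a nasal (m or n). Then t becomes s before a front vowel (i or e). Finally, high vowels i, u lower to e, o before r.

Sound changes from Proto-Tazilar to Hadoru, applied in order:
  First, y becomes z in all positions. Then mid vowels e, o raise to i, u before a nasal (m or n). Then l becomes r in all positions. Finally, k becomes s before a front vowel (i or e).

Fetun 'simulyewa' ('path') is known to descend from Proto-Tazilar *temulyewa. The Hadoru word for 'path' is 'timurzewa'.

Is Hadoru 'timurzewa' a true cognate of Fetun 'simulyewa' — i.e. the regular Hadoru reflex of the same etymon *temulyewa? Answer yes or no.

Derive the expected Hadoru reflex of *temulyewa:
Hadoru: start from *temulyewa.
  rule 1 (unconditioned shift): temulyewa → temulzewa
  rule 2 (pre-nasal raising): temulzewa → timulzewa
  rule 3 (unconditioned shift): timulzewa → timurzewa
  rule 4: no change — timurzewa
  ⇒ Hadoru timurzewa
Hadoru 'timurzewa' matches the regular reflex exactly, so the pair is cognate.

yes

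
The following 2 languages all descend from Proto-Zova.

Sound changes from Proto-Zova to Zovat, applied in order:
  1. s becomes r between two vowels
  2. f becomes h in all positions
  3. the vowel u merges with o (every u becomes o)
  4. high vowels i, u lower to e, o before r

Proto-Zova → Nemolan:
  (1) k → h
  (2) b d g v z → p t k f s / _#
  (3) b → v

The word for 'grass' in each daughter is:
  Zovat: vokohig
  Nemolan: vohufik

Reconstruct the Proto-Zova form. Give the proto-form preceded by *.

Position 5: Zovat has h, Nemolan has f. Taking the neighbouring segments as reconstructed: Zovat h could go back to *f or *h; Nemolan f can only go back to *f — the one source consistent with every daughter is *f.
Position 4: Zovat has o, Nemolan has u. Nemolan preserves u here (none of its changes turn any other segment into u), so the proto-segment is *u.
Verify the candidate proto-form against each daughter:
Zovat: start from *vokufig.
  rule 1: no change — vokufig
  rule 2 (unconditioned shift): vokufig → vokuhig
  rule 3 (vowel merger): vokuhig → vokohig
  rule 4: no change — vokohig
  ⇒ Zovat vokohig
Nemolan: start from *vokufig.
  rule 1 (unconditioned shift): vokufig → vohufig
  rule 2 (final devoicing): vohufig → vohufik
  rule 3: no change — vohufik
  ⇒ Nemolan vohufik
*vokufig is the unique common source.

*vokufig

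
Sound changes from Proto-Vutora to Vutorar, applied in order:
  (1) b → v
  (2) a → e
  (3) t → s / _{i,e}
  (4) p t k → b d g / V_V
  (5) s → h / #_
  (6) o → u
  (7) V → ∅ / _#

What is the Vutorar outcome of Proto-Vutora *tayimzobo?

Vutorar: start from *tayimzobo.
  rule 1 (unconditioned shift): tayimzobo → tayimzovo
  rule 2 (vowel merger): tayimzovo → teyimzovo
  rule 3 (palatalisation): teyimzovo → seyimzovo
  rule 4: no change — seyimzovo
  rule 5 (debuccalisation): seyimzovo → heyimzovo
  rule 6 (vowel merger): heyimzovo → heyimzuvu
  rule 7 (apocope): heyimzuvu → heyimzuv
  ⇒ Vutorar heyimzuv

heyimzuv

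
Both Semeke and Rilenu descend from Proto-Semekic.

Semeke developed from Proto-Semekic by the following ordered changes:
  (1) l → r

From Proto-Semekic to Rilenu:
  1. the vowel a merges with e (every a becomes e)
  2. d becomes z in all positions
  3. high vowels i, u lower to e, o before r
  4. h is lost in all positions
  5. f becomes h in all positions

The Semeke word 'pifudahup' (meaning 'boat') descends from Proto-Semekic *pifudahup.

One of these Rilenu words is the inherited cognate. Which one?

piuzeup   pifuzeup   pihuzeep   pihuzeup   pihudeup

Rilenu: *pifudahup
  pifudahup → pifudehup   [vowel merger]
  pifudehup → pifuzehup   [unconditioned shift]
  pifuzehup (rule 3 does not apply)
  pifuzehup → pifuzeup   [h-loss]
  pifuzeup → pihuzeup   [unconditioned shift]
  giving Rilenu pihuzeup.
Only 'pihuzeup' matches the regular Rilenu development of *pifudahup.

pihuzeup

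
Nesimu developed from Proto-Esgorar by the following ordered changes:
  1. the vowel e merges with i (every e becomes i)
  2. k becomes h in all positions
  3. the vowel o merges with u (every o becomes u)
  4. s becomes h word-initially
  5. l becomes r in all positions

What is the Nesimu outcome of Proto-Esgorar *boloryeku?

Nesimu: *boloryeku > boloryiku > boloryihu > buluryihu > bururyihu  (by vowel merger, unconditioned shift, vowel merger, unconditioned shift)

bururyihu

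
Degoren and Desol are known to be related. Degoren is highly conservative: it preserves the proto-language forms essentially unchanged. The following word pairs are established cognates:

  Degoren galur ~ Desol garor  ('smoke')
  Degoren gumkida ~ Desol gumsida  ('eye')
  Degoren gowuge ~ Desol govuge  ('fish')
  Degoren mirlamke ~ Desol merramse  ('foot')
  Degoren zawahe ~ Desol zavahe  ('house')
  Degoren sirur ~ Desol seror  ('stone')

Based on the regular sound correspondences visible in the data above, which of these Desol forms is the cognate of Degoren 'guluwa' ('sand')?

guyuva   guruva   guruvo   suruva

galur ~ garor — Degoren l corresponds to Desol r between vowels (before a back vowel).
zawahe ~ zavahe — Degoren w corresponds to Desol v between vowels (before a back vowel).
Applying these to Degoren 'guluwa':
  guluwa → guruwa   (l→r between vowels (before a back vowel))
  guruwa → guruva   (w→v between vowels (before a back vowel))
So the Desol cognate is 'guruva'.

guruva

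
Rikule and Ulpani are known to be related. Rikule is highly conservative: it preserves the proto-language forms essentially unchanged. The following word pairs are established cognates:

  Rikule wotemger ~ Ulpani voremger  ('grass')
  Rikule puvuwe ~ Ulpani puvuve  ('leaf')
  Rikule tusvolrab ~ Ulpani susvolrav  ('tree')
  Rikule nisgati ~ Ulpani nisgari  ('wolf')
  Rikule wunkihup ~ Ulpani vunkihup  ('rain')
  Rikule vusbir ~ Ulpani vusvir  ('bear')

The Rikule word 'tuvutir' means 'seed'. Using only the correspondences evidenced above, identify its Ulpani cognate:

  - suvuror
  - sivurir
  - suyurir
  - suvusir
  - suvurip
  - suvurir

tusvolrab ~ susvolrav — Rikule t corresponds to Ulpani s word-initially before a back vowel.
nisgati ~ nisgari — Rikule t corresponds to Ulpani r between vowels (before a front vowel).
Applying these to Rikule 'tuvutir':
  tuvutir → suvutir   (t→s word-initially before a back vowel)
  suvutir → suvurir   (t→r between vowels (before a front vowel))
So the Ulpani cognate is 'suvurir'.

suvurir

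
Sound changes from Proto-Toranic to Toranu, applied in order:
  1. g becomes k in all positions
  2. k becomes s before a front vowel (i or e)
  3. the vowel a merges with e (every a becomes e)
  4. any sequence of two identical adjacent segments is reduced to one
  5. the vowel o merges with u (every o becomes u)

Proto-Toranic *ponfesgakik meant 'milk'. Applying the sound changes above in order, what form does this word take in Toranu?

punfeskesik

Toranu: *ponfesgakik
  ponfesgakik → ponfeskakik   [unconditioned shift]
  ponfeskakik → ponfeskasik   [palatalisation]
  ponfeskasik → ponfeskesik   [vowel merger]
  ponfeskesik (rule 4 does not apply)
  ponfeskesik → punfeskesik   [vowel merger]
  giving Toranu punfeskesik.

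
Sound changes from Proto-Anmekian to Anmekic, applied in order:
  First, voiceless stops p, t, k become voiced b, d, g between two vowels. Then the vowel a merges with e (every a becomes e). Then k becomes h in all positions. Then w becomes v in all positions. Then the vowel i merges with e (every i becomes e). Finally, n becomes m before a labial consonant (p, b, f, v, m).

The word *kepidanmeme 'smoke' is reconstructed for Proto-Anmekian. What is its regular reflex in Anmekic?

hebedemmeme

Anmekic: *kepidanmeme
  kepidanmeme → kebidanmeme   [intervocalic voicing]
  kebidanmeme → kebidenmeme   [vowel merger]
  kebidenmeme → hebidenmeme   [unconditioned shift]
  hebidenmeme (rule 4 does not apply)
  hebidenmeme → hebedenmeme   [vowel merger]
  hebedenmeme → hebedemmeme   [nasal place assimilation]
  giving Anmekic hebedemmeme.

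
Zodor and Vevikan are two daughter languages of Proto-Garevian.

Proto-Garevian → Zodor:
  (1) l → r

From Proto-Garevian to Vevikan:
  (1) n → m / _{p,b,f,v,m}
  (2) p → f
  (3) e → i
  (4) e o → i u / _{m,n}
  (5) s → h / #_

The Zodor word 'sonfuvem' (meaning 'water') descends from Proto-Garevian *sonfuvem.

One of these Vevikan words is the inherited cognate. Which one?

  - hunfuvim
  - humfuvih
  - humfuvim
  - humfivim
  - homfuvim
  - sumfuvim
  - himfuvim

humfuvim

Vevikan: start from *sonfuvem.
  rule 1 (nasal place assimilation): sonfuvem → somfuvem
  rule 2: no change — somfuvem
  rule 3 (vowel merger): somfuvem → somfuvim
  rule 4 (pre-nasal raising): somfuvim → sumfuvim
  rule 5 (debuccalisation): sumfuvim → humfuvim
  ⇒ Vevikan humfuvim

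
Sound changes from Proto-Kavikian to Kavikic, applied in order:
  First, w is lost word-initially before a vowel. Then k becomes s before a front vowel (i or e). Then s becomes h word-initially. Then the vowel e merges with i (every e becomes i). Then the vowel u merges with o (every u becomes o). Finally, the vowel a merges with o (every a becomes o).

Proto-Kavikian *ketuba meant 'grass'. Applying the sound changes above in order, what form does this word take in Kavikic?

Kavikic: start from *ketuba.
  rule 1: no change — ketuba
  rule 2 (palatalisation): ketuba → setuba
  rule 3 (debuccalisation): setuba → hetuba
  rule 4 (vowel merger): hetuba → hituba
  rule 5 (vowel merger): hituba → hitoba
  rule 6 (vowel merger): hitoba → hitobo
  ⇒ Kavikic hitobo

hitobo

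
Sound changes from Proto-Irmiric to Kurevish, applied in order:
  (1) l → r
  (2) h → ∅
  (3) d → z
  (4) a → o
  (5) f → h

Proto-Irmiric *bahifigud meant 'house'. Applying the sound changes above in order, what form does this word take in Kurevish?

Kurevish: *bahifigud
  bahifigud (rule 1 does not apply)
  bahifigud → baifigud   [h-loss]
  baifigud → baifiguz   [unconditioned shift]
  baifiguz → boifiguz   [vowel merger]
  boifiguz → boihiguz   [unconditioned shift]
  giving Kurevish boihiguz.

boihiguz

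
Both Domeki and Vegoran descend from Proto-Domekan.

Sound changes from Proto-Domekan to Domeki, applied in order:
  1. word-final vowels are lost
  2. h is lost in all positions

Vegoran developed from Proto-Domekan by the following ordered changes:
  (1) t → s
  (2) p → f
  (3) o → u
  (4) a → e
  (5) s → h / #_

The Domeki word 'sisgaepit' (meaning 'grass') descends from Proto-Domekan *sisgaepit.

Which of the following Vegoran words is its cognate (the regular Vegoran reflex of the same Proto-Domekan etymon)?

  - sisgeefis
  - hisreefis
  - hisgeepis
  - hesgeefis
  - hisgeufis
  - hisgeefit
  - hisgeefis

hisgeefis

Vegoran: *sisgaepit
  sisgaepit → sisgaepis   [unconditioned shift]
  sisgaepis → sisgaefis   [unconditioned shift]
  sisgaefis (rule 3 does not apply)
  sisgaefis → sisgeefis   [vowel merger]
  sisgeefis → hisgeefis   [debuccalisation]
  giving Vegoran hisgeefis.
The other candidates each miss or misapply at least one Vegoran change.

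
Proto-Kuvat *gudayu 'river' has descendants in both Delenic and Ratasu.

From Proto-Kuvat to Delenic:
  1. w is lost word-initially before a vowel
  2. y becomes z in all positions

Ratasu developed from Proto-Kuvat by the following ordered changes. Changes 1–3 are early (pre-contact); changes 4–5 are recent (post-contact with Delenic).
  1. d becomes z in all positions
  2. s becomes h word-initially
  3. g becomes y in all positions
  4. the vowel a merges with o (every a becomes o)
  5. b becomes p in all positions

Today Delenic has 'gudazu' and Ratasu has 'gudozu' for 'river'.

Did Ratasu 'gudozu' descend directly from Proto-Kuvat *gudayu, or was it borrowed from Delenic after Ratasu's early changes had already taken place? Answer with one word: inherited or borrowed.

borrowed

If inherited, *gudayu would pass through all of Ratasu's changes:
Ratasu: start from *gudayu.
  rule 1 (unconditioned shift): gudayu → guzayu
  rule 2: no change — guzayu
  rule 3 (unconditioned shift): guzayu → yuzayu
  rule 4 (vowel merger): yuzayu → yuzoyu
  rule 5: no change — yuzoyu
  ⇒ Ratasu yuzoyu
If borrowed from Delenic 'gudazu' after the early changes, it would undergo only the recent ones:
  rule 4 (vowel merger): gudazu → gudozu
  rule 5 (unconditioned shift): no change (gudozu)
  ⇒ as a loan: gudozu
Ratasu 'gudozu' matches the loan outcome 'gudozu', not the inherited 'yuzoyu' — it skipped the early Ratasu changes, so it was borrowed from Delenic.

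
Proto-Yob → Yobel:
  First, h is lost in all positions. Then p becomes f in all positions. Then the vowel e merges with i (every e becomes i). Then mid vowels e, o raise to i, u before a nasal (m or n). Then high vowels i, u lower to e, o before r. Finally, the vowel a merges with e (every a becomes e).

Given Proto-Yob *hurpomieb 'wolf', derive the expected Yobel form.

Yobel: start from *hurpomieb.
  rule 1 (h-loss): hurpomieb → urpomieb
  rule 2 (unconditioned shift): urpomieb → urfomieb
  rule 3 (vowel merger): urfomieb → urfomiib
  rule 4 (pre-nasal raising): urfomiib → urfumiib
  rule 5 (pre-rhotic lowering): urfumiib → orfumiib
  rule 6: no change — orfumiib
  ⇒ Yobel orfumiib

orfumiib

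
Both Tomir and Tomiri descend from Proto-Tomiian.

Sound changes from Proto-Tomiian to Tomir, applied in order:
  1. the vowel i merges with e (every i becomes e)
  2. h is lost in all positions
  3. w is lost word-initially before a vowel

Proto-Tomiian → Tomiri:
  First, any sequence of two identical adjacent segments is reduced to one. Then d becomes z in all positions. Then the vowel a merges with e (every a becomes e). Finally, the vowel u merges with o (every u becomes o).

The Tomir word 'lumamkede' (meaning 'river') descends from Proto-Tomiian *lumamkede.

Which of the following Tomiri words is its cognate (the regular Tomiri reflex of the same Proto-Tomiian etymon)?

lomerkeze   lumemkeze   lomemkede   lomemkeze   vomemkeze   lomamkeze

Tomiri: *lumamkede > lumamkeze > lumemkeze > lomemkeze  (by unconditioned shift, vowel merger, vowel merger)

lomemkeze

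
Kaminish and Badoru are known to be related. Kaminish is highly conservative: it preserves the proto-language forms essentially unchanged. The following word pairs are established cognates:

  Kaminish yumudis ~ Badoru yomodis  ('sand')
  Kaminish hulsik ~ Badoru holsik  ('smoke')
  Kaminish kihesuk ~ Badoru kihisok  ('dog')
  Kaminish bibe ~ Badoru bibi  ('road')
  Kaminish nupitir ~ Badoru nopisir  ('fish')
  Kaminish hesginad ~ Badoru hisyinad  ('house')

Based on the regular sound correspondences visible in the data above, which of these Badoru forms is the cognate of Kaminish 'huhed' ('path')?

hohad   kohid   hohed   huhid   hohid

yumudis ~ yomodis, hulsik ~ holsik — Kaminish u corresponds to Badoru o after a consonant, before a consonant other than r, m, n, p, b, f, v.
kihesuk ~ kihisok, hesginad ~ hisyinad — Kaminish e corresponds to Badoru i after a consonant, before a consonant other than r, m, n, p, b, f, v.
Applying these to Kaminish 'huhed':
  huhed → hohed   (u→o after a consonant, before a consonant other than r, m, n, p, b, f, v)
  hohed → hohid   (e→i after a consonant, before a consonant other than r, m, n, p, b, f, v)
So the Badoru cognate is 'hohid'.

hohid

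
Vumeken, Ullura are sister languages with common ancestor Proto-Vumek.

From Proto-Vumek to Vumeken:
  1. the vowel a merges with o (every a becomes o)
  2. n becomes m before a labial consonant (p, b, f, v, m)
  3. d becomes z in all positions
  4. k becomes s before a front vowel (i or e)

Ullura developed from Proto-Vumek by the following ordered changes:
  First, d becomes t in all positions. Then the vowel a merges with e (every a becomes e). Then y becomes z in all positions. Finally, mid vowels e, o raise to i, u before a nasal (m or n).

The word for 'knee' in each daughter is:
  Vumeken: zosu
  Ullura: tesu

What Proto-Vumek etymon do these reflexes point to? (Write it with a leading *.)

Position 1: Vumeken has z, Ullura has t. Taking the neighbouring segments as reconstructed: Vumeken z could go back to *d or *z; Ullura t could go back to *t or *d — the one source consistent with every daughter is *d.
Position 2: Vumeken has o, Ullura has e. Taking the neighbouring segments as reconstructed: Vumeken o could go back to *a or *o; Ullura e could go back to *a or *e — the one source consistent with every daughter is *a.
Continuing position by position gives *dasu; check it forward:
Vumeken: start from *dasu.
  rule 1 (vowel merger): dasu → dosu
  rule 2: no change — dosu
  rule 3 (unconditioned shift): dosu → zosu
  rule 4: no change — zosu
  ⇒ Vumeken zosu
Ullura: *dasu
  dasu → tasu   [unconditioned shift]
  tasu → tesu   [vowel merger]
  tesu (rule 3 does not apply)
  tesu (rule 4 does not apply)
  giving Ullura tesu.
*dasu is the unique common source.

*dasu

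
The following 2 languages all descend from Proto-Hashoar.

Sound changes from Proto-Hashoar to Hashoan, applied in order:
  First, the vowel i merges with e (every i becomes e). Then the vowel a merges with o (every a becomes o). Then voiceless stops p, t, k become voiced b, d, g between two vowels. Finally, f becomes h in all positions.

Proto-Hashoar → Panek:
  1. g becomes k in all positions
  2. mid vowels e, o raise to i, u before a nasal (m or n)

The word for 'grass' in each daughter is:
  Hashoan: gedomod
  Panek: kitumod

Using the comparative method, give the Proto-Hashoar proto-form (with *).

Position 3: Hashoan has d, Panek has t. Panek preserves t here (none of its changes turn any other segment into t), so the proto-segment is *t.
Position 1: Hashoan has g, Panek has k. Taking the neighbouring segments as reconstructed: Hashoan g can only go back to *g; Panek k could go back to *k or *g — the one source consistent with every daughter is *g.
Position 2: Hashoan has e, Panek has i. Taking the neighbouring segments as reconstructed: Hashoan e could go back to *e or *i; Panek i can only go back to *i — the one source consistent with every daughter is *i.
Verify the candidate proto-form against each daughter:
Hashoan: *gitomod
  gitomod → getomod   [vowel merger]
  getomod (rule 2 does not apply)
  getomod → gedomod   [intervocalic voicing]
  gedomod (rule 4 does not apply)
  giving Hashoan gedomod.
Panek: start from *gitomod.
  rule 1 (unconditioned shift): gitomod → kitomod
  rule 2 (pre-nasal raising): kitomod → kitumod
  ⇒ Panek kitumod
*gitomod is the unique common source.

*gitomod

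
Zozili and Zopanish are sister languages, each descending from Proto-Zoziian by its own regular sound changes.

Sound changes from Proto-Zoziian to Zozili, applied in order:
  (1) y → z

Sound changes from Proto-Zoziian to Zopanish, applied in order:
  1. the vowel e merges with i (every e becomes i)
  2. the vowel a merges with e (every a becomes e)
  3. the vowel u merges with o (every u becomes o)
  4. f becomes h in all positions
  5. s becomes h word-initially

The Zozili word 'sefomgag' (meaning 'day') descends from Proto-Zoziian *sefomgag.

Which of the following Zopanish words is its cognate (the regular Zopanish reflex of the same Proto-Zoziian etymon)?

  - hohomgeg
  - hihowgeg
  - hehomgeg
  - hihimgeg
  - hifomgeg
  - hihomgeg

Zopanish: *sefomgag
  sefomgag → sifomgag   [vowel merger]
  sifomgag → sifomgeg   [vowel merger]
  sifomgeg (rule 3 does not apply)
  sifomgeg → sihomgeg   [unconditioned shift]
  sihomgeg → hihomgeg   [debuccalisation]
  giving Zopanish hihomgeg.
Only 'hihomgeg' matches the regular Zopanish development of *sefomgag.

hihomgeg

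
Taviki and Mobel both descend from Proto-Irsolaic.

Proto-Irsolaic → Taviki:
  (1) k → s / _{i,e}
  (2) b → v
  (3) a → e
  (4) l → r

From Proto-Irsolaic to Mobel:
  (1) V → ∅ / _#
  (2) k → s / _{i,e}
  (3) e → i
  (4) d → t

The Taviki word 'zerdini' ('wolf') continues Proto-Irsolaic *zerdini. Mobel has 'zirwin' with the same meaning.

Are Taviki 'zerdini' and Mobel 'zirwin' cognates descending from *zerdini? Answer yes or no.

no

Derive the expected Mobel reflex of *zerdini:
Mobel: *zerdini > zerdin > zirdin > zirtin  (by apocope, vowel merger, unconditioned shift)
The regular Mobel reflex would be 'zirtin', but the attested form is 'zirwin'. The correspondence is irregular, so they are not cognates (the Mobel form has a different source).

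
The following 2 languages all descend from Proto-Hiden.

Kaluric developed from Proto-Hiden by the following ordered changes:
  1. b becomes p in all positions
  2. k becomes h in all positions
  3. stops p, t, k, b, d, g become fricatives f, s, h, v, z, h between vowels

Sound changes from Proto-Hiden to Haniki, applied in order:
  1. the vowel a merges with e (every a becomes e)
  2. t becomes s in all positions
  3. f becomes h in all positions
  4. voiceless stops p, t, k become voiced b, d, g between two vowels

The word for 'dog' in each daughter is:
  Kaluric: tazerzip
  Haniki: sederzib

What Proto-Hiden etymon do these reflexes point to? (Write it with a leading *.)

*taderzib

Position 2: Kaluric has a, Haniki has e. Kaluric preserves a here (none of its changes turn any other segment into a), so the proto-segment is *a.
Position 3: Kaluric has z, Haniki has d. Haniki preserves d here (none of its changes turn any other segment into d), so the proto-segment is *d.
Verify the candidate proto-form against each daughter:
Kaluric: *taderzib > taderzip > tazerzip  (by unconditioned shift, intervocalic lenition)
Haniki: *taderzib > tederzib > sederzib  (by vowel merger, unconditioned shift)
*taderzib is the unique common source.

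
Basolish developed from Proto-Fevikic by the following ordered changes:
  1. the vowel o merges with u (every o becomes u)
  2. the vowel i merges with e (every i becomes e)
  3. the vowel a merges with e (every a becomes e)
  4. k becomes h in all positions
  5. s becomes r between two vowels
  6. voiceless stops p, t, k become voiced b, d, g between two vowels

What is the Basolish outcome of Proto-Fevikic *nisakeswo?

Basolish: start from *nisakeswo.
  rule 1 (vowel merger): nisakeswo → nisakeswu
  rule 2 (vowel merger): nisakeswu → nesakeswu
  rule 3 (vowel merger): nesakeswu → nesekeswu
  rule 4 (unconditioned shift): nesekeswu → neseheswu
  rule 5 (rhotacism): neseheswu → nereheswu
  rule 6: no change — nereheswu
  ⇒ Basolish nereheswu

nereheswu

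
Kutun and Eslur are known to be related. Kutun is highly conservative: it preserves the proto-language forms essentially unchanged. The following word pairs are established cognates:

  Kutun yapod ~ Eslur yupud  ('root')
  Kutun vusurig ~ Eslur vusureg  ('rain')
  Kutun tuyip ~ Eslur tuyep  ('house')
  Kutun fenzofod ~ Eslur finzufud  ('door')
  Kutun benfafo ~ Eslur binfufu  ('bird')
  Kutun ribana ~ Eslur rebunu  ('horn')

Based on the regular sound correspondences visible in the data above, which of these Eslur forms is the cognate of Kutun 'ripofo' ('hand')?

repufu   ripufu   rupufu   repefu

repufu

tuyip ~ tuyep — Kutun i corresponds to Eslur e after a consonant, before a labial obstruent.
fenzofod ~ finzufud — Kutun o corresponds to Eslur u after a consonant, before a labial obstruent.
benfafo ~ binfufu — Kutun o corresponds to Eslur u word-finally.
Applying these to Kutun 'ripofo':
  ripofo → repofo   (i→e after a consonant, before a labial obstruent)
  repofo → repufo   (o→u after a consonant, before a labial obstruent)
  repufo → repufu   (o→u word-finally)
So the Eslur cognate is 'repufu'.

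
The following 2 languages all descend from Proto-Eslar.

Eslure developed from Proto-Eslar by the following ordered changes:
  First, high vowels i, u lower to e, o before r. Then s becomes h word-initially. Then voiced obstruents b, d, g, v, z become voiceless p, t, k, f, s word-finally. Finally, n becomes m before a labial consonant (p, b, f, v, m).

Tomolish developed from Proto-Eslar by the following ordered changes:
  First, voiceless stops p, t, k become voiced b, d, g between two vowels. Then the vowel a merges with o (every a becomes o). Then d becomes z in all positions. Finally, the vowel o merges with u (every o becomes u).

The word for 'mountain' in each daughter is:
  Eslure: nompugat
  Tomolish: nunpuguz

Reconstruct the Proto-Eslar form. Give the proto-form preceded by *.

*nonpugad

Position 7: Eslure has a, Tomolish has u. Eslure preserves a here (none of its changes turn any other segment into a), so the proto-segment is *a.
Position 3: Eslure has m, Tomolish has n. Tomolish preserves n here (none of its changes turn any other segment into n), so the proto-segment is *n.
This points to *nonpugad. Verify forward in each daughter:
Eslure: start from *nonpugad.
  rule 1: no change — nonpugad
  rule 2: no change — nonpugad
  rule 3 (final devoicing): nonpugad → nonpugat
  rule 4 (nasal place assimilation): nonpugat → nompugat
  ⇒ Eslure nompugat
Tomolish: *nonpugad
  nonpugad (rule 1 does not apply)
  nonpugad → nonpugod   [vowel merger]
  nonpugod → nonpugoz   [unconditioned shift]
  nonpugoz → nunpuguz   [vowel merger]
  giving Tomolish nunpuguz.
Only *nonpugad yields all of Eslure nompugat, Tomolish nunpuguz.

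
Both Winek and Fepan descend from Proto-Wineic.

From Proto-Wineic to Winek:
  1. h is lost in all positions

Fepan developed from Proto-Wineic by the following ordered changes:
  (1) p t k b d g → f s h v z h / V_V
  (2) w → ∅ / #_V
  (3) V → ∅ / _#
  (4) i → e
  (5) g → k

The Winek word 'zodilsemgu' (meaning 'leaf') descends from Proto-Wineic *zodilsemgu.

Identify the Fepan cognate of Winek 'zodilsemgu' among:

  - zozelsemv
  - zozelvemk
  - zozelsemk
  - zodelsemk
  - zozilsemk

zozelsemk

Fepan: *zodilsemgu
  zodilsemgu → zozilsemgu   [intervocalic lenition]
  zozilsemgu (rule 2 does not apply)
  zozilsemgu → zozilsemg   [apocope]
  zozilsemg → zozelsemg   [vowel merger]
  zozelsemg → zozelsemk   [unconditioned shift]
  giving Fepan zozelsemk.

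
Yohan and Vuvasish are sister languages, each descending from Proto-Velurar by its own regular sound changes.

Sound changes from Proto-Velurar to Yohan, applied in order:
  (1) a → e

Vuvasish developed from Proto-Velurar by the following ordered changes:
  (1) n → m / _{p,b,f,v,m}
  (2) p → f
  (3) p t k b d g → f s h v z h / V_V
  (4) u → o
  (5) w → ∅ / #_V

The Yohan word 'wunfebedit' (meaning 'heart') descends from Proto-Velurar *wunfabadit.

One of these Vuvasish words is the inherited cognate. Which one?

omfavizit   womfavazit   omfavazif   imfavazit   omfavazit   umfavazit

Vuvasish: *wunfabadit > wumfabadit > wumfavazit > womfavazit > omfavazit  (by nasal place assimilation, intervocalic lenition, vowel merger, glide loss)
Among the options, 'omfavazit' alone shows every Vuvasish change applied in order.

omfavazit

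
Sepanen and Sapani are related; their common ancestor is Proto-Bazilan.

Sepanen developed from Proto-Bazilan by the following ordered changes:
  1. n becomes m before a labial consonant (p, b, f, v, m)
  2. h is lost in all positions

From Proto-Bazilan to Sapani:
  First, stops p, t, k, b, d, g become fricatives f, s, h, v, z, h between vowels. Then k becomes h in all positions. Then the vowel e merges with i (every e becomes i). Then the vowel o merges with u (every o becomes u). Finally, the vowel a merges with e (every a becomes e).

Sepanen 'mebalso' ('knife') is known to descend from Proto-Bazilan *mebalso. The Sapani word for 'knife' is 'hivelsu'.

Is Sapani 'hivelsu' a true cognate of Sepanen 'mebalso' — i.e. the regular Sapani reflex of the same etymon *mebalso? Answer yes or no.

no

Derive the expected Sapani reflex of *mebalso:
Sapani: start from *mebalso.
  rule 1 (intervocalic lenition): mebalso → mevalso
  rule 2: no change — mevalso
  rule 3 (vowel merger): mevalso → mivalso
  rule 4 (vowel merger): mivalso → mivalsu
  rule 5 (vowel merger): mivalsu → mivelsu
  ⇒ Sapani mivelsu
The regular Sapani reflex would be 'mivelsu', but the attested form is 'hivelsu'. The correspondence is irregular, so they are not cognates (the Sapani form has a different source).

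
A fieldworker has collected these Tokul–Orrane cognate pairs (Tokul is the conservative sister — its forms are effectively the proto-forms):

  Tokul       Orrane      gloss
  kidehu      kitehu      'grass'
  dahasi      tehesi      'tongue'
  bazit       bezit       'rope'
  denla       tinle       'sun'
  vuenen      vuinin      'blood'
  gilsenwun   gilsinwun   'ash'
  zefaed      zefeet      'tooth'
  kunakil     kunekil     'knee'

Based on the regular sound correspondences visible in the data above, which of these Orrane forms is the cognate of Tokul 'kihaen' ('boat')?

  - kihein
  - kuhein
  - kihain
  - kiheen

zefaed ~ zefeet — Tokul a corresponds to Orrane e after a consonant, before a front vowel.
vuenen ~ vuinin — Tokul e corresponds to Orrane i after a vowel, before a nasal.
Applying these to Tokul 'kihaen':
  kihaen → kiheen   (a→e after a consonant, before a front vowel)
  kiheen → kihein   (e→i after a vowel, before a nasal)
So the Orrane cognate is 'kihein'.

kihein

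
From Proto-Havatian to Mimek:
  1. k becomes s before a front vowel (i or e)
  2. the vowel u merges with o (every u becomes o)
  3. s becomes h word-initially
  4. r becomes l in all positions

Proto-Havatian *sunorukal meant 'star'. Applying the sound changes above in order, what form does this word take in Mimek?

Mimek: start from *sunorukal.
  rule 1: no change — sunorukal
  rule 2 (vowel merger): sunorukal → sonorokal
  rule 3 (debuccalisation): sonorokal → honorokal
  rule 4 (unconditioned shift): honorokal → honolokal
  ⇒ Mimek honolokal

honolokal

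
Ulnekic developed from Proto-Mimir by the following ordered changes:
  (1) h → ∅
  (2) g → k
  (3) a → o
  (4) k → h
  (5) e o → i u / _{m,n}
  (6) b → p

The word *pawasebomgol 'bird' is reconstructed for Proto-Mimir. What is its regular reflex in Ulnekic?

Ulnekic: *pawasebomgol > pawasebomkol > powosebomkol > powosebomhol > powosebumhol > powosepumhol  (by unconditioned shift, vowel merger, unconditioned shift, pre-nasal raising, unconditioned shift)

powosepumhol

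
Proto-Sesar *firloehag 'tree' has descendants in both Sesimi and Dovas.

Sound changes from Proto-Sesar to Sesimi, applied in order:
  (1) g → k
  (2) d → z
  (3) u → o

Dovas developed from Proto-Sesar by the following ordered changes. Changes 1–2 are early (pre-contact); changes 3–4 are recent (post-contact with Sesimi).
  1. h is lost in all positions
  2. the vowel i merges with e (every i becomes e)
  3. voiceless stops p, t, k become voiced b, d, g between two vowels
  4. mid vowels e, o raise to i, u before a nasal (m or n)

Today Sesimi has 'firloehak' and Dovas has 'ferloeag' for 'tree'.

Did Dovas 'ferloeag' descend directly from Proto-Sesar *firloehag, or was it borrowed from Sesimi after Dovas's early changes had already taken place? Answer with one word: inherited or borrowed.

inherited

If inherited, *firloehag would pass through all of Dovas's changes:
Dovas: start from *firloehag.
  rule 1 (h-loss): firloehag → firloeag
  rule 2 (vowel merger): firloeag → ferloeag
  rule 3: no change — ferloeag
  rule 4: no change — ferloeag
  ⇒ Dovas ferloeag
If borrowed from Sesimi 'firloehak' after the early changes, it would undergo only the recent ones:
  rule 3 (intervocalic voicing): no change (firloehak)
  rule 4 (pre-nasal raising): no change (firloehak)
  ⇒ as a loan: firloehak
Dovas 'ferloeag' matches the inherited outcome exactly, so it is an inherited cognate, not a loan.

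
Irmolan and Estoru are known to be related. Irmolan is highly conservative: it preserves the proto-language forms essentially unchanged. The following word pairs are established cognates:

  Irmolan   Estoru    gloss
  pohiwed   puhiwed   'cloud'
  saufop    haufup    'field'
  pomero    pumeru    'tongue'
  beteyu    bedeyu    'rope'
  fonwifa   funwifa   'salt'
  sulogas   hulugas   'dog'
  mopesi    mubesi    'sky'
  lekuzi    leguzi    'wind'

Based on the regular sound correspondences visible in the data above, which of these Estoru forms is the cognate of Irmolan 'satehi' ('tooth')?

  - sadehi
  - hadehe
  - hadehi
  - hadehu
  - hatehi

saufop ~ haufup — Irmolan s corresponds to Estoru h word-initially before a back vowel.
beteyu ~ bedeyu — Irmolan t corresponds to Estoru d between vowels (before a front vowel).
Applying these to Irmolan 'satehi':
  satehi → hatehi   (s→h word-initially before a back vowel)
  hatehi → hadehi   (t→d between vowels (before a front vowel))
So the Estoru cognate is 'hadehi'.

hadehi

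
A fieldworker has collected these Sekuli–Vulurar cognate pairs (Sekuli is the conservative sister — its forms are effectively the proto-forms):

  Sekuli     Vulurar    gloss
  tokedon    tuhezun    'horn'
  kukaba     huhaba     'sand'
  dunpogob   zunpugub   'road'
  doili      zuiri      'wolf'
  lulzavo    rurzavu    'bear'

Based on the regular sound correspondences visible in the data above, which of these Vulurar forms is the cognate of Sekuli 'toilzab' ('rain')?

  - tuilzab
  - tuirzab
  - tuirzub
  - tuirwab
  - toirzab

tuirzab

doili ~ zuiri — Sekuli o corresponds to Vulurar u after a consonant, before a front vowel.
lulzavo ~ rurzavu — Sekuli l corresponds to Vulurar r after a vowel, before a consonant other than r, m, n, p, b, f, v.
Applying these to Sekuli 'toilzab':
  toilzab → tuilzab   (o→u after a consonant, before a front vowel)
  tuilzab → tuirzab   (l→r after a vowel, before a consonant other than r, m, n, p, b, f, v)
So the Vulurar cognate is 'tuirzab'.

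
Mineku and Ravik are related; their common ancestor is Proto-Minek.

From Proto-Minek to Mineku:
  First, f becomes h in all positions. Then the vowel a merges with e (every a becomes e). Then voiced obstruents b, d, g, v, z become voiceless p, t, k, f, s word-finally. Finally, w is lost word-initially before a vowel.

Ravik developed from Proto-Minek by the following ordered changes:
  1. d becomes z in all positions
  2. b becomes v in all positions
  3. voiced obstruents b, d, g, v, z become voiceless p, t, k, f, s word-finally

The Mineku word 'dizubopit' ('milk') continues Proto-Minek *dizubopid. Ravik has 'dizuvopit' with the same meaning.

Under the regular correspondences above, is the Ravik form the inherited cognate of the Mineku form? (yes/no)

Derive the expected Ravik reflex of *dizubopid:
Ravik: start from *dizubopid.
  rule 1 (unconditioned shift): dizubopid → zizubopiz
  rule 2 (unconditioned shift): zizubopiz → zizuvopiz
  rule 3 (final devoicing): zizuvopiz → zizuvopis
  ⇒ Ravik zizuvopis
The regular Ravik reflex would be 'zizuvopis', but the attested form is 'dizuvopit'. The correspondence is irregular, so they are not cognates (the Ravik form has a different source).

no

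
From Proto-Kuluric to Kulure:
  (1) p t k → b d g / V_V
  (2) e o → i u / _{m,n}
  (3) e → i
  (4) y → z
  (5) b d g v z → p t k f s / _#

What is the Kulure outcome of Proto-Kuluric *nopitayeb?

Kulure: *nopitayeb
  nopitayeb → nobidayeb   [intervocalic voicing]
  nobidayeb (rule 2 does not apply)
  nobidayeb → nobidayib   [vowel merger]
  nobidayib → nobidazib   [unconditioned shift]
  nobidazib → nobidazip   [final devoicing]
  giving Kulure nobidazip.

nobidazip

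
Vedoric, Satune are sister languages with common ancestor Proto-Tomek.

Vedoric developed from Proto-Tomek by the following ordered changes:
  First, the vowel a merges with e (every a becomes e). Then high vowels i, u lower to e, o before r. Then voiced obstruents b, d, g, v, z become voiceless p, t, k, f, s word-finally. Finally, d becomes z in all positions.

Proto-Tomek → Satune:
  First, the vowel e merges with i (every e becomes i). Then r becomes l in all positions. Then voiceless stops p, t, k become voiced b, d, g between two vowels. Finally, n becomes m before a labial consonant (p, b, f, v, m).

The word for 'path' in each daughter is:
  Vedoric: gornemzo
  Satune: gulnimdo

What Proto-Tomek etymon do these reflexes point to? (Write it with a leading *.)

*gurnemdo

Position 7: Vedoric has z, Satune has d. Taking the neighbouring segments as reconstructed: Vedoric z could go back to *d or *z; Satune d can only go back to *d — the one source consistent with every daughter is *d.
Position 2: Vedoric has o, Satune has u. Satune preserves u here (none of its changes turn any other segment into u), so the proto-segment is *u.
Position 5: Vedoric has e, Satune has i. Taking the neighbouring segments as reconstructed: Vedoric e could go back to *a or *e; Satune i could go back to *e or *i — the one source consistent with every daughter is *e.
This points to *gurnemdo. Verify forward in each daughter:
Vedoric: *gurnemdo > gornemdo > gornemzo  (by pre-rhotic lowering, unconditioned shift)
Satune: *gurnemdo > gurnimdo > gulnimdo  (by vowel merger, unconditioned shift)
*gurnemdo is the unique common source.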